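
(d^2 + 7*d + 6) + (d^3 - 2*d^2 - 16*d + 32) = d^3 - d^2 - 9*d + 38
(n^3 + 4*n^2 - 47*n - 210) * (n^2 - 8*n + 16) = n^5 - 4*n^4 - 63*n^3 + 230*n^2 + 928*n - 3360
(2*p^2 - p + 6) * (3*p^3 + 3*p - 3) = 6*p^5 - 3*p^4 + 24*p^3 - 9*p^2 + 21*p - 18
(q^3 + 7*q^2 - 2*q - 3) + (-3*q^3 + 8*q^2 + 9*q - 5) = -2*q^3 + 15*q^2 + 7*q - 8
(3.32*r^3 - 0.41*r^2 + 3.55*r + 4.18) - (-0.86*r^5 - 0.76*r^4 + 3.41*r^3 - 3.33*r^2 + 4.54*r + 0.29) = 0.86*r^5 + 0.76*r^4 - 0.0900000000000003*r^3 + 2.92*r^2 - 0.99*r + 3.89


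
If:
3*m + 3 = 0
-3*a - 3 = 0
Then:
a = -1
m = -1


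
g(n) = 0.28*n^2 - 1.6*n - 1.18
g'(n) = 0.56*n - 1.6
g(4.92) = -2.27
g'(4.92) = 1.16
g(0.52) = -1.94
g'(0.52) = -1.31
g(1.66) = -3.06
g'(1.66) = -0.67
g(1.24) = -2.73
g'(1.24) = -0.91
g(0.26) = -1.58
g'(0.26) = -1.45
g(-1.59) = 2.07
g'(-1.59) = -2.49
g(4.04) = -3.07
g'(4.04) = 0.66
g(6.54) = 0.33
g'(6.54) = 2.06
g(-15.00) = 85.82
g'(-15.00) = -10.00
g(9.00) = 7.10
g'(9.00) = 3.44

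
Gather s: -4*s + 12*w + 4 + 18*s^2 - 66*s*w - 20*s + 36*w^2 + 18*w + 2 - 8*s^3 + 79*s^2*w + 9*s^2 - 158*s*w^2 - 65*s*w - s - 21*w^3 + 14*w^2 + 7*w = -8*s^3 + s^2*(79*w + 27) + s*(-158*w^2 - 131*w - 25) - 21*w^3 + 50*w^2 + 37*w + 6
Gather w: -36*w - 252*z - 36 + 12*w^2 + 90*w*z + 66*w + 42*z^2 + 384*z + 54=12*w^2 + w*(90*z + 30) + 42*z^2 + 132*z + 18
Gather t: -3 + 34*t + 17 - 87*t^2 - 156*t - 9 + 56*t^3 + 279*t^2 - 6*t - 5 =56*t^3 + 192*t^2 - 128*t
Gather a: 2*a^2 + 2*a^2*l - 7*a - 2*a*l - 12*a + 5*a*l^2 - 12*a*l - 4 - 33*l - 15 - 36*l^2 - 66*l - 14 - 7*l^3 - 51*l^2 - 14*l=a^2*(2*l + 2) + a*(5*l^2 - 14*l - 19) - 7*l^3 - 87*l^2 - 113*l - 33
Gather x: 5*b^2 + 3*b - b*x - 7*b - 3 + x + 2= 5*b^2 - 4*b + x*(1 - b) - 1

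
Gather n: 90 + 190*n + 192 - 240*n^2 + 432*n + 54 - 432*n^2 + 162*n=-672*n^2 + 784*n + 336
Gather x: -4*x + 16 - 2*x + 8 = 24 - 6*x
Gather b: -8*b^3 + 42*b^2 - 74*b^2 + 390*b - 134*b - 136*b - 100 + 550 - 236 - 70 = -8*b^3 - 32*b^2 + 120*b + 144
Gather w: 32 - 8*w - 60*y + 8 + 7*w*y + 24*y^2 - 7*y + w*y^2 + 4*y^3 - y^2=w*(y^2 + 7*y - 8) + 4*y^3 + 23*y^2 - 67*y + 40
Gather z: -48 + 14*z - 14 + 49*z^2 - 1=49*z^2 + 14*z - 63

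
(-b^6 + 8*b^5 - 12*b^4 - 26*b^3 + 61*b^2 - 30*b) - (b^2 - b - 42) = -b^6 + 8*b^5 - 12*b^4 - 26*b^3 + 60*b^2 - 29*b + 42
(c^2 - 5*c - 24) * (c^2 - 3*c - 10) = c^4 - 8*c^3 - 19*c^2 + 122*c + 240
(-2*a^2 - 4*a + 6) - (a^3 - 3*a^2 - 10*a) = -a^3 + a^2 + 6*a + 6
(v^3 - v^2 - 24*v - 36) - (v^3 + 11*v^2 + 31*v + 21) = -12*v^2 - 55*v - 57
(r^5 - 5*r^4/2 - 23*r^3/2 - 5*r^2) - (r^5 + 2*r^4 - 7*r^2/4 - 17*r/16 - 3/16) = -9*r^4/2 - 23*r^3/2 - 13*r^2/4 + 17*r/16 + 3/16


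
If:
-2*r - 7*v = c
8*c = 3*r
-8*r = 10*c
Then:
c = 0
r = 0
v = 0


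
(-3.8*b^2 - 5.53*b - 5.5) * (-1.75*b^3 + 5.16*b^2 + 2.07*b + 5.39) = 6.65*b^5 - 9.9305*b^4 - 26.7758*b^3 - 60.3091*b^2 - 41.1917*b - 29.645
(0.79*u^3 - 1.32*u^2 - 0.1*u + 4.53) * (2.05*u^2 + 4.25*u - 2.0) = 1.6195*u^5 + 0.6515*u^4 - 7.395*u^3 + 11.5015*u^2 + 19.4525*u - 9.06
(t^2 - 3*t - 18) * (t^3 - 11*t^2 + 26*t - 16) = t^5 - 14*t^4 + 41*t^3 + 104*t^2 - 420*t + 288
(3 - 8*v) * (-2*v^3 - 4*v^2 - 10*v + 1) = 16*v^4 + 26*v^3 + 68*v^2 - 38*v + 3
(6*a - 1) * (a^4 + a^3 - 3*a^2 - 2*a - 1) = 6*a^5 + 5*a^4 - 19*a^3 - 9*a^2 - 4*a + 1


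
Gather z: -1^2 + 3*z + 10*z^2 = 10*z^2 + 3*z - 1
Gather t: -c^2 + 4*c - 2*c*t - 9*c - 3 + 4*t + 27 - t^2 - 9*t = -c^2 - 5*c - t^2 + t*(-2*c - 5) + 24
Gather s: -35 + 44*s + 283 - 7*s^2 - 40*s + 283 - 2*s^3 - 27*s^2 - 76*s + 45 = -2*s^3 - 34*s^2 - 72*s + 576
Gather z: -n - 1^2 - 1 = -n - 2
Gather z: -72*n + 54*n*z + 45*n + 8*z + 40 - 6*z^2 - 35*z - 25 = -27*n - 6*z^2 + z*(54*n - 27) + 15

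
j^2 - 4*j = j*(j - 4)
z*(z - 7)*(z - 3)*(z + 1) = z^4 - 9*z^3 + 11*z^2 + 21*z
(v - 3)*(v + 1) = v^2 - 2*v - 3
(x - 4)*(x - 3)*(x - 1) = x^3 - 8*x^2 + 19*x - 12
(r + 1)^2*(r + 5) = r^3 + 7*r^2 + 11*r + 5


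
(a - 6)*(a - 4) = a^2 - 10*a + 24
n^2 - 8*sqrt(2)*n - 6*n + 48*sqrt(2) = (n - 6)*(n - 8*sqrt(2))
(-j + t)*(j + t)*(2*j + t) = -2*j^3 - j^2*t + 2*j*t^2 + t^3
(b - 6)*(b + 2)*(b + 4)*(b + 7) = b^4 + 7*b^3 - 28*b^2 - 244*b - 336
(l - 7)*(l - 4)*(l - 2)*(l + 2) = l^4 - 11*l^3 + 24*l^2 + 44*l - 112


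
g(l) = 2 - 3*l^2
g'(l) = -6*l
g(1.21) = -2.39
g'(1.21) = -7.26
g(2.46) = -16.15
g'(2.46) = -14.76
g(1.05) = -1.31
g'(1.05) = -6.30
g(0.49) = 1.28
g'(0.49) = -2.94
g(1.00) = -1.00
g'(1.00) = -6.00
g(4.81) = -67.41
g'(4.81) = -28.86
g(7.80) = -180.52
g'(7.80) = -46.80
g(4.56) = -60.38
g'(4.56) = -27.36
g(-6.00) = -106.00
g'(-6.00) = 36.00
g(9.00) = -241.00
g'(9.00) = -54.00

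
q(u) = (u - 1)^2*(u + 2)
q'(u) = (u - 1)^2 + (u + 2)*(2*u - 2) = 3*u^2 - 3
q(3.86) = 47.93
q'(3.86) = 41.70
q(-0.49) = 3.35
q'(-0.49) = -2.28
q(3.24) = 26.29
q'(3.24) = 28.49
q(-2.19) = -1.93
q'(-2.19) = 11.39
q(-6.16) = -213.26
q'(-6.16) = 110.84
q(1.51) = 0.91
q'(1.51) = 3.84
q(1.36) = 0.44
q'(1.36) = 2.55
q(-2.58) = -7.43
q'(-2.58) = 16.97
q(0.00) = 2.00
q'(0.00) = -3.00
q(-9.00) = -700.00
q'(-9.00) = 240.00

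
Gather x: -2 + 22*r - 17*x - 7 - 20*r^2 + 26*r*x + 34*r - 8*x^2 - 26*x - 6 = -20*r^2 + 56*r - 8*x^2 + x*(26*r - 43) - 15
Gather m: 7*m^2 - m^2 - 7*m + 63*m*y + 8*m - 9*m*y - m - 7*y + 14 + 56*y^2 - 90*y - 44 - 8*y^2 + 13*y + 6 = 6*m^2 + 54*m*y + 48*y^2 - 84*y - 24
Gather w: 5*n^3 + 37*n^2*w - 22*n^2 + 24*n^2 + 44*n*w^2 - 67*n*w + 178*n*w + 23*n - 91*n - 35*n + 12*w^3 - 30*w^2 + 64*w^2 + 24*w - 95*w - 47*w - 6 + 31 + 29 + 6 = 5*n^3 + 2*n^2 - 103*n + 12*w^3 + w^2*(44*n + 34) + w*(37*n^2 + 111*n - 118) + 60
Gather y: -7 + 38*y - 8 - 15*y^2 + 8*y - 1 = -15*y^2 + 46*y - 16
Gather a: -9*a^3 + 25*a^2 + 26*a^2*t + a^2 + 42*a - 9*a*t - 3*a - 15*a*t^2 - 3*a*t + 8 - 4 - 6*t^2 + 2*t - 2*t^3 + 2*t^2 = -9*a^3 + a^2*(26*t + 26) + a*(-15*t^2 - 12*t + 39) - 2*t^3 - 4*t^2 + 2*t + 4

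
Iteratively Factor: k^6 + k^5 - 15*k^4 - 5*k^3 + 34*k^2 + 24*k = (k)*(k^5 + k^4 - 15*k^3 - 5*k^2 + 34*k + 24) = k*(k + 1)*(k^4 - 15*k^2 + 10*k + 24) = k*(k - 2)*(k + 1)*(k^3 + 2*k^2 - 11*k - 12) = k*(k - 2)*(k + 1)*(k + 4)*(k^2 - 2*k - 3) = k*(k - 3)*(k - 2)*(k + 1)*(k + 4)*(k + 1)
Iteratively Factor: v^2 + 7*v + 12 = (v + 4)*(v + 3)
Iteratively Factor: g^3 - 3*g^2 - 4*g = (g)*(g^2 - 3*g - 4) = g*(g + 1)*(g - 4)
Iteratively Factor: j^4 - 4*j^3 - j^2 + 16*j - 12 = (j - 2)*(j^3 - 2*j^2 - 5*j + 6) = (j - 2)*(j + 2)*(j^2 - 4*j + 3) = (j - 2)*(j - 1)*(j + 2)*(j - 3)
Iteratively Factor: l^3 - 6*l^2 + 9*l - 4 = (l - 1)*(l^2 - 5*l + 4) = (l - 4)*(l - 1)*(l - 1)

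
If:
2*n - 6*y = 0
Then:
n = 3*y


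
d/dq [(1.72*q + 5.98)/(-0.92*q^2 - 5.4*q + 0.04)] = (1.5824*q^2 + 11.0032*q + 32.3608)/(0.8464*q^4 + 9.936*q^3 + 29.0864*q^2 - 0.432*q + 0.0016)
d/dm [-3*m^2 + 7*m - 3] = 7 - 6*m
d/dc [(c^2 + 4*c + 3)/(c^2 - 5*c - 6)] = -9/(c^2 - 12*c + 36)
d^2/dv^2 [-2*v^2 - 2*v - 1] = -4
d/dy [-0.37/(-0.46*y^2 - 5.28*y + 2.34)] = (-0.3404*y - 1.9536)/(0.46*y^2 + 5.28*y - 2.34)^2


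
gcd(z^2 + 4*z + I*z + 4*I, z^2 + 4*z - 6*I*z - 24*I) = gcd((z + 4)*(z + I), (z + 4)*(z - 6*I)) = z + 4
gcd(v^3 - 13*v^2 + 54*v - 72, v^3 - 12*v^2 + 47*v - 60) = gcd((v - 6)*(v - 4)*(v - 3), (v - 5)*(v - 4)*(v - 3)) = v^2 - 7*v + 12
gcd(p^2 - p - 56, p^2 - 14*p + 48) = p - 8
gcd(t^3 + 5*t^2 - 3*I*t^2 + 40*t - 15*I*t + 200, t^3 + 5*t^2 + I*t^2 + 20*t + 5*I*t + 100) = t^2 + t*(5 + 5*I) + 25*I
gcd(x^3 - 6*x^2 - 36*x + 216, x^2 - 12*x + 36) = x^2 - 12*x + 36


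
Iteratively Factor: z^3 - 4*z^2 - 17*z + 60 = (z + 4)*(z^2 - 8*z + 15) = (z - 3)*(z + 4)*(z - 5)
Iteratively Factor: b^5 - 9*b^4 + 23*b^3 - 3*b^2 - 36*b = (b - 3)*(b^4 - 6*b^3 + 5*b^2 + 12*b) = (b - 3)^2*(b^3 - 3*b^2 - 4*b) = (b - 3)^2*(b + 1)*(b^2 - 4*b) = b*(b - 3)^2*(b + 1)*(b - 4)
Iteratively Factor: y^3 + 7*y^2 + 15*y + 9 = (y + 3)*(y^2 + 4*y + 3) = (y + 1)*(y + 3)*(y + 3)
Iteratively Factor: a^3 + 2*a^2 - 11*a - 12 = (a + 4)*(a^2 - 2*a - 3) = (a - 3)*(a + 4)*(a + 1)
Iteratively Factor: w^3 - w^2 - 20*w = (w)*(w^2 - w - 20) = w*(w - 5)*(w + 4)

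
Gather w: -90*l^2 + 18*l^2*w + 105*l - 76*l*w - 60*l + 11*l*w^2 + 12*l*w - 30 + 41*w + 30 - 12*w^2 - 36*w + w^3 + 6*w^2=-90*l^2 + 45*l + w^3 + w^2*(11*l - 6) + w*(18*l^2 - 64*l + 5)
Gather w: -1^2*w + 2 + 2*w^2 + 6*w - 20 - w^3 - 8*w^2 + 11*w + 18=-w^3 - 6*w^2 + 16*w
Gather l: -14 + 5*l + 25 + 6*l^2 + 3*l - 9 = 6*l^2 + 8*l + 2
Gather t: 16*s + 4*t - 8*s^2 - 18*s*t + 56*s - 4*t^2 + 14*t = -8*s^2 + 72*s - 4*t^2 + t*(18 - 18*s)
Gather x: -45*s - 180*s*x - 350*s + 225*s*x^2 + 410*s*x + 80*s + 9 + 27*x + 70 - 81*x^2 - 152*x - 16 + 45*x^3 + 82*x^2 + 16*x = -315*s + 45*x^3 + x^2*(225*s + 1) + x*(230*s - 109) + 63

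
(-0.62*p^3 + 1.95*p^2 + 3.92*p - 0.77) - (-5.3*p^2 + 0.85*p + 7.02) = -0.62*p^3 + 7.25*p^2 + 3.07*p - 7.79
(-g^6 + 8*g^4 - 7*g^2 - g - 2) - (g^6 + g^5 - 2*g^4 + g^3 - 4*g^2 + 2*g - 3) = -2*g^6 - g^5 + 10*g^4 - g^3 - 3*g^2 - 3*g + 1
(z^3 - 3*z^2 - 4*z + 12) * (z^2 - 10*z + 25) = z^5 - 13*z^4 + 51*z^3 - 23*z^2 - 220*z + 300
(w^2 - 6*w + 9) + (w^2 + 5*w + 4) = 2*w^2 - w + 13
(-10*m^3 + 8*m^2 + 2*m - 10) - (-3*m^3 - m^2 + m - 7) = -7*m^3 + 9*m^2 + m - 3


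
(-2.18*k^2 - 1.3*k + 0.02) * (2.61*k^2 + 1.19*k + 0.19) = -5.6898*k^4 - 5.9872*k^3 - 1.909*k^2 - 0.2232*k + 0.0038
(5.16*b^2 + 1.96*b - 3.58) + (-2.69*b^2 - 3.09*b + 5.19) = 2.47*b^2 - 1.13*b + 1.61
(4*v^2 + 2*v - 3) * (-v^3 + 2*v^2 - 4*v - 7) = -4*v^5 + 6*v^4 - 9*v^3 - 42*v^2 - 2*v + 21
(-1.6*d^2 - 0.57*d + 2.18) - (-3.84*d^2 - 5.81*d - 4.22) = 2.24*d^2 + 5.24*d + 6.4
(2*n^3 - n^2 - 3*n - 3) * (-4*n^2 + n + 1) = -8*n^5 + 6*n^4 + 13*n^3 + 8*n^2 - 6*n - 3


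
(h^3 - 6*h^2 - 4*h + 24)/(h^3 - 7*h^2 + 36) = (h - 2)/(h - 3)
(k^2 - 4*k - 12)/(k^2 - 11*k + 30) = (k + 2)/(k - 5)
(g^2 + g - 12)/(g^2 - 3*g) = (g + 4)/g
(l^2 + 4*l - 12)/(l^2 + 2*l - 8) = (l + 6)/(l + 4)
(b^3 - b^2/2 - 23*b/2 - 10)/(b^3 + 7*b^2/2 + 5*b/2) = (b - 4)/b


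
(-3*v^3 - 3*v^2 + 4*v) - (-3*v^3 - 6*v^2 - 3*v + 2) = 3*v^2 + 7*v - 2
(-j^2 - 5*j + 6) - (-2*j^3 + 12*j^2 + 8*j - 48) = 2*j^3 - 13*j^2 - 13*j + 54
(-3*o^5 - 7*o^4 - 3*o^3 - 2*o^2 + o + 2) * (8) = -24*o^5 - 56*o^4 - 24*o^3 - 16*o^2 + 8*o + 16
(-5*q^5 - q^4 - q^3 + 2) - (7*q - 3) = -5*q^5 - q^4 - q^3 - 7*q + 5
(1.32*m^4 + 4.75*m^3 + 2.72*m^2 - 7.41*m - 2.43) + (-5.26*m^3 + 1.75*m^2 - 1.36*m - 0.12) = 1.32*m^4 - 0.51*m^3 + 4.47*m^2 - 8.77*m - 2.55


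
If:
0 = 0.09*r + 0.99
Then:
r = -11.00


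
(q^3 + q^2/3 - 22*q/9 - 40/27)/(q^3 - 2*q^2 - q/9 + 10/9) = (q + 4/3)/(q - 1)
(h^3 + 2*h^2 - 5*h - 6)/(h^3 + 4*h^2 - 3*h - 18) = (h + 1)/(h + 3)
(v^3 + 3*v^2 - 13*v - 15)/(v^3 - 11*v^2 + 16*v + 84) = (v^3 + 3*v^2 - 13*v - 15)/(v^3 - 11*v^2 + 16*v + 84)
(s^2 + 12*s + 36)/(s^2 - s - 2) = (s^2 + 12*s + 36)/(s^2 - s - 2)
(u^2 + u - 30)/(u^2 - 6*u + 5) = (u + 6)/(u - 1)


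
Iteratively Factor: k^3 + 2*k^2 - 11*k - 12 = (k + 4)*(k^2 - 2*k - 3) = (k + 1)*(k + 4)*(k - 3)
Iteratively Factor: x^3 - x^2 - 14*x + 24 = (x - 3)*(x^2 + 2*x - 8) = (x - 3)*(x + 4)*(x - 2)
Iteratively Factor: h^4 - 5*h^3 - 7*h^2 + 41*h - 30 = (h - 1)*(h^3 - 4*h^2 - 11*h + 30) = (h - 2)*(h - 1)*(h^2 - 2*h - 15) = (h - 2)*(h - 1)*(h + 3)*(h - 5)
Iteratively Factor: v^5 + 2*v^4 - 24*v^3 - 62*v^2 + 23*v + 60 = (v - 1)*(v^4 + 3*v^3 - 21*v^2 - 83*v - 60) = (v - 1)*(v + 3)*(v^3 - 21*v - 20) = (v - 1)*(v + 3)*(v + 4)*(v^2 - 4*v - 5) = (v - 5)*(v - 1)*(v + 3)*(v + 4)*(v + 1)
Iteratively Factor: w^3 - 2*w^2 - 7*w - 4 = (w + 1)*(w^2 - 3*w - 4) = (w + 1)^2*(w - 4)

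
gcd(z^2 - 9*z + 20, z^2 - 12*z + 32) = z - 4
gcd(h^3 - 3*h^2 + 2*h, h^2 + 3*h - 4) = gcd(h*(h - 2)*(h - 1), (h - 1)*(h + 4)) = h - 1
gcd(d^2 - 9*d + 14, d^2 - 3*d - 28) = d - 7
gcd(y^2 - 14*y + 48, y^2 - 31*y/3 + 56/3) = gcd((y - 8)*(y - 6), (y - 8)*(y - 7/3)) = y - 8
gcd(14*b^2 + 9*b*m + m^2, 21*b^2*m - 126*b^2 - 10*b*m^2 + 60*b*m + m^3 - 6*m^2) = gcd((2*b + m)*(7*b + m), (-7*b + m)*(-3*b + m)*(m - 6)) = 1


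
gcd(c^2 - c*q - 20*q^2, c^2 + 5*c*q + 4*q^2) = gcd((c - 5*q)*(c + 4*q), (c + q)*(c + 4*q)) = c + 4*q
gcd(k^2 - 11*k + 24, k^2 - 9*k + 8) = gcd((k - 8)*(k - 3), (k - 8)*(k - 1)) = k - 8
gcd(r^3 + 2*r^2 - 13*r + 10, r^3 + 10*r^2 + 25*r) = r + 5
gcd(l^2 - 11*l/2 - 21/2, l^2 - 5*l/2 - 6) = l + 3/2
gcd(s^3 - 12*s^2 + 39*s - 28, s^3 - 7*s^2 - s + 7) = s^2 - 8*s + 7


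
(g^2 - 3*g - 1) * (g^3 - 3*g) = g^5 - 3*g^4 - 4*g^3 + 9*g^2 + 3*g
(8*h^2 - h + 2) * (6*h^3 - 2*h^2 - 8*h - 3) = 48*h^5 - 22*h^4 - 50*h^3 - 20*h^2 - 13*h - 6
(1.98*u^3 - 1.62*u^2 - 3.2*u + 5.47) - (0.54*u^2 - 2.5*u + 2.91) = 1.98*u^3 - 2.16*u^2 - 0.7*u + 2.56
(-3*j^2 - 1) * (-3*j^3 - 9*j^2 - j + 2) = 9*j^5 + 27*j^4 + 6*j^3 + 3*j^2 + j - 2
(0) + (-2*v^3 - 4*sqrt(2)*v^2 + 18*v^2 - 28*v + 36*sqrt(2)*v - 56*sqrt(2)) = -2*v^3 - 4*sqrt(2)*v^2 + 18*v^2 - 28*v + 36*sqrt(2)*v - 56*sqrt(2)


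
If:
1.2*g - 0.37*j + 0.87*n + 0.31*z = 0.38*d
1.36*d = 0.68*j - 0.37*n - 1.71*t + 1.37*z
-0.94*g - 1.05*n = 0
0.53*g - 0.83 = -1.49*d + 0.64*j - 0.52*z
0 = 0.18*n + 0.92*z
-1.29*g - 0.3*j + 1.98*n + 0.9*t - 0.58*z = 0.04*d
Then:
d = 0.38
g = -0.11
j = -0.53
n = 0.10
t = -0.55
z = -0.02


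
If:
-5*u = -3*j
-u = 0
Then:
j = 0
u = 0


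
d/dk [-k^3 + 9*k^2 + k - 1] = -3*k^2 + 18*k + 1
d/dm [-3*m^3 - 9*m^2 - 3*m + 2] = -9*m^2 - 18*m - 3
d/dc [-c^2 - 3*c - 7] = -2*c - 3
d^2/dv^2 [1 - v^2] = -2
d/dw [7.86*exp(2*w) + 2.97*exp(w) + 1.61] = (15.72*exp(w) + 2.97)*exp(w)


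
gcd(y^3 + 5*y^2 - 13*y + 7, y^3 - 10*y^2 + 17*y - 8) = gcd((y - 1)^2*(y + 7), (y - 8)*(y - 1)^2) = y^2 - 2*y + 1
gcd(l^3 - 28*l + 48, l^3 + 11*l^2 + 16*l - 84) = l^2 + 4*l - 12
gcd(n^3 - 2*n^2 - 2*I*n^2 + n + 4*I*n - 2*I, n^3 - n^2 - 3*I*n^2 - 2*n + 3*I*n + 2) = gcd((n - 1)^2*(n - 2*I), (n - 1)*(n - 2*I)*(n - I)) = n^2 + n*(-1 - 2*I) + 2*I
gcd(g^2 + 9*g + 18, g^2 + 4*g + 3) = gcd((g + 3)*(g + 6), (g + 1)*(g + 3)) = g + 3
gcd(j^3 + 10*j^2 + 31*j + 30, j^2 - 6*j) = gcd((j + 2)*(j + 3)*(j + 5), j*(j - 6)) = 1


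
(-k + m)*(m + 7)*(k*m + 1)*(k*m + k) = -k^3*m^3 - 8*k^3*m^2 - 7*k^3*m + k^2*m^4 + 8*k^2*m^3 + 6*k^2*m^2 - 8*k^2*m - 7*k^2 + k*m^3 + 8*k*m^2 + 7*k*m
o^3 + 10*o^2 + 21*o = o*(o + 3)*(o + 7)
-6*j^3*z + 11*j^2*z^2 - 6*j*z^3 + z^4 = z*(-3*j + z)*(-2*j + z)*(-j + z)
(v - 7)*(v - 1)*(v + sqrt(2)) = v^3 - 8*v^2 + sqrt(2)*v^2 - 8*sqrt(2)*v + 7*v + 7*sqrt(2)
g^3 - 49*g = g*(g - 7)*(g + 7)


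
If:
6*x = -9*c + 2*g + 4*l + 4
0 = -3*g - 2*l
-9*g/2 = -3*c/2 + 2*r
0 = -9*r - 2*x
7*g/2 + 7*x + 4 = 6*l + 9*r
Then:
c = 449/534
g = 37/178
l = -111/356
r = 29/178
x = -261/356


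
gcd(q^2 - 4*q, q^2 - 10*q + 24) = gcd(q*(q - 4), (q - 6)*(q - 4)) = q - 4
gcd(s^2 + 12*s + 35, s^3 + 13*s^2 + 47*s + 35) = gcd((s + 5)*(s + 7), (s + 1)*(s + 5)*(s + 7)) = s^2 + 12*s + 35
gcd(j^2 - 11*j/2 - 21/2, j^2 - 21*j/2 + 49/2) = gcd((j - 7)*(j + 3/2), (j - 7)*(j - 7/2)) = j - 7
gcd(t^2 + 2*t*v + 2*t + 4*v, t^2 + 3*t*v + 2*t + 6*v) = t + 2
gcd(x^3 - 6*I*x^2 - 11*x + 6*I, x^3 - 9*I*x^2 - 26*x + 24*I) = x^2 - 5*I*x - 6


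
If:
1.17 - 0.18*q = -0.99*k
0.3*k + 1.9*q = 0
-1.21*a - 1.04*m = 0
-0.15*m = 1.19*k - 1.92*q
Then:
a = -9.83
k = -1.15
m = 11.44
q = 0.18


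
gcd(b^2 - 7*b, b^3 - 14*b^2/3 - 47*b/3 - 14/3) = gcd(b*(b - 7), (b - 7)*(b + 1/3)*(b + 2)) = b - 7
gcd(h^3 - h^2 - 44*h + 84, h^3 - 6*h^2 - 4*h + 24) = h^2 - 8*h + 12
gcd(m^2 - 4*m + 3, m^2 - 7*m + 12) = m - 3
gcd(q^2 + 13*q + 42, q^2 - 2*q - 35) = 1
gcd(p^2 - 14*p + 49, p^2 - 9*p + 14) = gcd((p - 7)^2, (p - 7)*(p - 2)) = p - 7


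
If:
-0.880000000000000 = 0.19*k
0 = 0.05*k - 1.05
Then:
No Solution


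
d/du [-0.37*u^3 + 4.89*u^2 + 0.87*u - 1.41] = -1.11*u^2 + 9.78*u + 0.87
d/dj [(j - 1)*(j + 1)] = 2*j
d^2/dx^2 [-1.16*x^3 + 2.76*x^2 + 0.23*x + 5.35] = 5.52 - 6.96*x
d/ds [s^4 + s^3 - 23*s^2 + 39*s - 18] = 4*s^3 + 3*s^2 - 46*s + 39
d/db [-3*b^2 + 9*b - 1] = 9 - 6*b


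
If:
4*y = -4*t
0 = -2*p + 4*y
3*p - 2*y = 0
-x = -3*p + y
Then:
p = 0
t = 0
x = 0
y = 0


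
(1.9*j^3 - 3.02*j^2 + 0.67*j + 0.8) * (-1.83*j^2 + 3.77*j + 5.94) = -3.477*j^5 + 12.6896*j^4 - 1.3255*j^3 - 16.8769*j^2 + 6.9958*j + 4.752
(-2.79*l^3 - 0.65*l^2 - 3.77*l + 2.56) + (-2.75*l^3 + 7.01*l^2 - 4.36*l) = -5.54*l^3 + 6.36*l^2 - 8.13*l + 2.56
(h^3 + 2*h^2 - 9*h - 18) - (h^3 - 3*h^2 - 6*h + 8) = 5*h^2 - 3*h - 26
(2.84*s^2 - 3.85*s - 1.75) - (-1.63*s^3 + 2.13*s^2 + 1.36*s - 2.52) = 1.63*s^3 + 0.71*s^2 - 5.21*s + 0.77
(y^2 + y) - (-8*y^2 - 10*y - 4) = 9*y^2 + 11*y + 4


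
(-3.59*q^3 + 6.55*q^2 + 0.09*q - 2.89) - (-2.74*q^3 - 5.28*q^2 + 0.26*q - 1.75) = -0.85*q^3 + 11.83*q^2 - 0.17*q - 1.14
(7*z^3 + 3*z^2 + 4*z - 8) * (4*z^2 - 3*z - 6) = 28*z^5 - 9*z^4 - 35*z^3 - 62*z^2 + 48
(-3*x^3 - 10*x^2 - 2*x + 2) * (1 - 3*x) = 9*x^4 + 27*x^3 - 4*x^2 - 8*x + 2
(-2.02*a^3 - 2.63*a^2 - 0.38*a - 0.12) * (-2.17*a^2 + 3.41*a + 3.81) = 4.3834*a^5 - 1.1811*a^4 - 15.8399*a^3 - 11.0557*a^2 - 1.857*a - 0.4572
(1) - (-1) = 2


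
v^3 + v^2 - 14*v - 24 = (v - 4)*(v + 2)*(v + 3)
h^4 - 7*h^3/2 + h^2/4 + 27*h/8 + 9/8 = (h - 3)*(h - 3/2)*(h + 1/2)^2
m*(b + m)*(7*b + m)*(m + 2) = 7*b^2*m^2 + 14*b^2*m + 8*b*m^3 + 16*b*m^2 + m^4 + 2*m^3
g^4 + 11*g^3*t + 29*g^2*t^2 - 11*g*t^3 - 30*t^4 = (g - t)*(g + t)*(g + 5*t)*(g + 6*t)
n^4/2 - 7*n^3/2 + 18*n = n*(n/2 + 1)*(n - 6)*(n - 3)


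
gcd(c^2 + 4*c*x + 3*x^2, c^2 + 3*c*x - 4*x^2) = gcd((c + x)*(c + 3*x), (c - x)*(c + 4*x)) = 1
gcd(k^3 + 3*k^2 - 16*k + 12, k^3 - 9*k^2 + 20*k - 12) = k^2 - 3*k + 2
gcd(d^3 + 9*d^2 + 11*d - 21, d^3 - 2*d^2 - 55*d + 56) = d^2 + 6*d - 7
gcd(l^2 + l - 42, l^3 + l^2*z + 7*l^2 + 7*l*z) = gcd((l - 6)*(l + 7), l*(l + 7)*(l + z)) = l + 7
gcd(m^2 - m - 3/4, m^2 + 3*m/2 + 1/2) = m + 1/2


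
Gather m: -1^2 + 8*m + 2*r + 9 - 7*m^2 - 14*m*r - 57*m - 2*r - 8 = -7*m^2 + m*(-14*r - 49)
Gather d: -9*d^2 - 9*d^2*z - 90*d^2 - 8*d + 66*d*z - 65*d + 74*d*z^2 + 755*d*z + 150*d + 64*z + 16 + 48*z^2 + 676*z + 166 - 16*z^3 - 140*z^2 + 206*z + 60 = d^2*(-9*z - 99) + d*(74*z^2 + 821*z + 77) - 16*z^3 - 92*z^2 + 946*z + 242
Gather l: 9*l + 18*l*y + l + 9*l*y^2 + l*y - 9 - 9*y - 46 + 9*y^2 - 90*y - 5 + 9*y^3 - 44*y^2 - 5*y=l*(9*y^2 + 19*y + 10) + 9*y^3 - 35*y^2 - 104*y - 60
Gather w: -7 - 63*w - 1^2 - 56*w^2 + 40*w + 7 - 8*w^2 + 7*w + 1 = -64*w^2 - 16*w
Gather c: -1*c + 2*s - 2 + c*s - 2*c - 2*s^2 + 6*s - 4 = c*(s - 3) - 2*s^2 + 8*s - 6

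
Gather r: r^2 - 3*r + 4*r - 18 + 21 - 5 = r^2 + r - 2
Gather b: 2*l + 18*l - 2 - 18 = 20*l - 20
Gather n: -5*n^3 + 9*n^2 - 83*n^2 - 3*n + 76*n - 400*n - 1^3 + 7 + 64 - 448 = -5*n^3 - 74*n^2 - 327*n - 378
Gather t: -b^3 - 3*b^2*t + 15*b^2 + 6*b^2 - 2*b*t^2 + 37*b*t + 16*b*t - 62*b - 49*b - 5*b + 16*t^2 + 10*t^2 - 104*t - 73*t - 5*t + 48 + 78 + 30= -b^3 + 21*b^2 - 116*b + t^2*(26 - 2*b) + t*(-3*b^2 + 53*b - 182) + 156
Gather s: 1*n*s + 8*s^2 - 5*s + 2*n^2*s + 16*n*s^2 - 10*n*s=s^2*(16*n + 8) + s*(2*n^2 - 9*n - 5)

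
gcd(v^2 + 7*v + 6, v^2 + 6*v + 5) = v + 1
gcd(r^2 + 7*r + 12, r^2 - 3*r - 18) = r + 3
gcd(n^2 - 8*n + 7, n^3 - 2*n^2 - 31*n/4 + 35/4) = n - 1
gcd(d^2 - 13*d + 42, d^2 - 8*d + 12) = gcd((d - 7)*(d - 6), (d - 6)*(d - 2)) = d - 6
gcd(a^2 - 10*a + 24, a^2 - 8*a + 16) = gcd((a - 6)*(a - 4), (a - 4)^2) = a - 4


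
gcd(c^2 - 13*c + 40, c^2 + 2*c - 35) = c - 5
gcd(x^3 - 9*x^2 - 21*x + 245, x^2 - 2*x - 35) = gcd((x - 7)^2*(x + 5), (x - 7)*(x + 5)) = x^2 - 2*x - 35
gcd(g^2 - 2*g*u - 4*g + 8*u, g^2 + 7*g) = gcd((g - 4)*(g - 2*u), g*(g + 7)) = 1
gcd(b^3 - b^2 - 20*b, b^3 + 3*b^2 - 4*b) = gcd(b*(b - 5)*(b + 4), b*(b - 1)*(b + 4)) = b^2 + 4*b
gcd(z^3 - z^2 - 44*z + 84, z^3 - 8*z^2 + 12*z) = z^2 - 8*z + 12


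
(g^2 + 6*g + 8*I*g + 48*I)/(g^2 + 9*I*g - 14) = (g^2 + g*(6 + 8*I) + 48*I)/(g^2 + 9*I*g - 14)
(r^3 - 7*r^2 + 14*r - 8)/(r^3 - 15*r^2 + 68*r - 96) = (r^2 - 3*r + 2)/(r^2 - 11*r + 24)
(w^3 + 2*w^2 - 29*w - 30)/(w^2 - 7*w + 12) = (w^3 + 2*w^2 - 29*w - 30)/(w^2 - 7*w + 12)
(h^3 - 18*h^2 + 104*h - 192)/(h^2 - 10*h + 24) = h - 8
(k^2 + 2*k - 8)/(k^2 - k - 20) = (k - 2)/(k - 5)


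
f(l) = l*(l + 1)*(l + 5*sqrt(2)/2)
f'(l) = l*(l + 1) + l*(l + 5*sqrt(2)/2) + (l + 1)*(l + 5*sqrt(2)/2)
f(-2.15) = 3.43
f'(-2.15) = -2.10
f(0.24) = 1.12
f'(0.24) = 5.89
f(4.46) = 194.70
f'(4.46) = 103.67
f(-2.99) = 3.25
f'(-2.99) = 3.23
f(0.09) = 0.36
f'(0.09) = 4.38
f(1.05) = 9.87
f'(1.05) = 16.37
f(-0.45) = -0.76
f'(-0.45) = 0.06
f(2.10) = 36.69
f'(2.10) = 35.81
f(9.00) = 1128.20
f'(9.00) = 328.18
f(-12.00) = -1117.31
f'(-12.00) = 326.68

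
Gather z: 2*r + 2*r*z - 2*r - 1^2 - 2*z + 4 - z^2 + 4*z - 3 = -z^2 + z*(2*r + 2)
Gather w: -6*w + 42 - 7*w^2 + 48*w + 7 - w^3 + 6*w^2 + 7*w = -w^3 - w^2 + 49*w + 49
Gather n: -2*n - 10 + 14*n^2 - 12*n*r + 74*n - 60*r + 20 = 14*n^2 + n*(72 - 12*r) - 60*r + 10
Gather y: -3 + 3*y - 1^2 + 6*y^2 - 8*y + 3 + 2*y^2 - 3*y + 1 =8*y^2 - 8*y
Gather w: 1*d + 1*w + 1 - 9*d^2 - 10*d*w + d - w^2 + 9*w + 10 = -9*d^2 + 2*d - w^2 + w*(10 - 10*d) + 11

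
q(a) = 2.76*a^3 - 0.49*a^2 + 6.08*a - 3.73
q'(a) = 8.28*a^2 - 0.98*a + 6.08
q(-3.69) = -171.51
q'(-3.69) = 122.44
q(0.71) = 1.33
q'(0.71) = 9.56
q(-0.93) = -12.03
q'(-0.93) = 14.15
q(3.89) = 174.97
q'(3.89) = 127.56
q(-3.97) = -208.29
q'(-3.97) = 140.47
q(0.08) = -3.25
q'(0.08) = 6.05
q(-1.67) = -28.10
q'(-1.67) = 30.81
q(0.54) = -0.16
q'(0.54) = 7.97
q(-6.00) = -654.01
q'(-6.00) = 310.04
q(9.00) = 2023.34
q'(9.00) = 667.94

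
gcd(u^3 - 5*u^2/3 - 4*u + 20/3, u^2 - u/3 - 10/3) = u - 2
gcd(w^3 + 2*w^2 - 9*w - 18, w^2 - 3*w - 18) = w + 3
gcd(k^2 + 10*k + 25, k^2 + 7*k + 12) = 1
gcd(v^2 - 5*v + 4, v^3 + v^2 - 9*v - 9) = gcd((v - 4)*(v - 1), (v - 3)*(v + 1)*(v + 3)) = 1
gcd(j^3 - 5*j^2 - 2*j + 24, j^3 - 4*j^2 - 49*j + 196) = j - 4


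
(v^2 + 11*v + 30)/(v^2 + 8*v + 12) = (v + 5)/(v + 2)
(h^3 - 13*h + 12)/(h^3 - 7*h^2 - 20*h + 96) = (h - 1)/(h - 8)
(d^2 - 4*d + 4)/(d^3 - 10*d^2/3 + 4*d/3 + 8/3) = 3/(3*d + 2)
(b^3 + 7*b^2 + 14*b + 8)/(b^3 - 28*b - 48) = (b + 1)/(b - 6)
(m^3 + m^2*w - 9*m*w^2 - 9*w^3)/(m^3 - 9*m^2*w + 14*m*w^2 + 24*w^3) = (m^2 - 9*w^2)/(m^2 - 10*m*w + 24*w^2)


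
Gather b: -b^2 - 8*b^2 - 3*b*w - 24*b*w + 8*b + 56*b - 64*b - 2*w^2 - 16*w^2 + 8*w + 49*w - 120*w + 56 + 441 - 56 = -9*b^2 - 27*b*w - 18*w^2 - 63*w + 441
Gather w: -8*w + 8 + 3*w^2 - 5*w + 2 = 3*w^2 - 13*w + 10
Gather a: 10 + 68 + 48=126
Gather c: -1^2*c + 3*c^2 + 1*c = 3*c^2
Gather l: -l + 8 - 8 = -l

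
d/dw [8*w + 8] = 8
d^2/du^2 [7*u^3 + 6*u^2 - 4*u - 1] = 42*u + 12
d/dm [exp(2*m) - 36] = 2*exp(2*m)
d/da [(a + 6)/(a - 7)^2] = (-a - 19)/(a - 7)^3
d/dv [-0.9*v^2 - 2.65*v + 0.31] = -1.8*v - 2.65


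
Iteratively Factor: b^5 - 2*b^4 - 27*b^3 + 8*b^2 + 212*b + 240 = (b - 5)*(b^4 + 3*b^3 - 12*b^2 - 52*b - 48) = (b - 5)*(b - 4)*(b^3 + 7*b^2 + 16*b + 12) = (b - 5)*(b - 4)*(b + 2)*(b^2 + 5*b + 6) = (b - 5)*(b - 4)*(b + 2)^2*(b + 3)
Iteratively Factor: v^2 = (v)*(v)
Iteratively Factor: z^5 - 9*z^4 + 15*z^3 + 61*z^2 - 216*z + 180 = (z - 2)*(z^4 - 7*z^3 + z^2 + 63*z - 90) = (z - 2)^2*(z^3 - 5*z^2 - 9*z + 45) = (z - 2)^2*(z + 3)*(z^2 - 8*z + 15) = (z - 5)*(z - 2)^2*(z + 3)*(z - 3)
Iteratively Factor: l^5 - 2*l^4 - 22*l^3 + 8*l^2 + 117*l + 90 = (l + 2)*(l^4 - 4*l^3 - 14*l^2 + 36*l + 45) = (l - 5)*(l + 2)*(l^3 + l^2 - 9*l - 9) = (l - 5)*(l - 3)*(l + 2)*(l^2 + 4*l + 3) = (l - 5)*(l - 3)*(l + 2)*(l + 3)*(l + 1)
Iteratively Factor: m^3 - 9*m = (m + 3)*(m^2 - 3*m) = m*(m + 3)*(m - 3)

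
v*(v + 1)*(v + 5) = v^3 + 6*v^2 + 5*v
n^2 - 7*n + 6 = (n - 6)*(n - 1)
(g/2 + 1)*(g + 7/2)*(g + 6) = g^3/2 + 23*g^2/4 + 20*g + 21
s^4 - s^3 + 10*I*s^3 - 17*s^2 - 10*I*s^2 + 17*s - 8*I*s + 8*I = (s - 1)*(s + I)^2*(s + 8*I)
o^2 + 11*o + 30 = (o + 5)*(o + 6)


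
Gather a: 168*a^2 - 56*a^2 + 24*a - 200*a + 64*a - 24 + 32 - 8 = 112*a^2 - 112*a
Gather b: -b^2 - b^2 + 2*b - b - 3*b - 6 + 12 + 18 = -2*b^2 - 2*b + 24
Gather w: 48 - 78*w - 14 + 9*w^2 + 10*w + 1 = 9*w^2 - 68*w + 35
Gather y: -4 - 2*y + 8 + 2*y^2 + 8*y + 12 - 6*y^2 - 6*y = 16 - 4*y^2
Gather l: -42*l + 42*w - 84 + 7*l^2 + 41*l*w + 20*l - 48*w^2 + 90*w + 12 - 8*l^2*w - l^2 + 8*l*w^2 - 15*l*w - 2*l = l^2*(6 - 8*w) + l*(8*w^2 + 26*w - 24) - 48*w^2 + 132*w - 72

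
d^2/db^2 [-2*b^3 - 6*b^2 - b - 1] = -12*b - 12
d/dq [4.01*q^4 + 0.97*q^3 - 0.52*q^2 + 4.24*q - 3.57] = 16.04*q^3 + 2.91*q^2 - 1.04*q + 4.24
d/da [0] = 0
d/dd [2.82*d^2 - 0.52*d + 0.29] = 5.64*d - 0.52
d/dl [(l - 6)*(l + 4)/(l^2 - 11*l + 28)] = (-9*l^2 + 104*l - 320)/(l^4 - 22*l^3 + 177*l^2 - 616*l + 784)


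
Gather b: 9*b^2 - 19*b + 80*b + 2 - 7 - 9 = 9*b^2 + 61*b - 14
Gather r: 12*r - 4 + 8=12*r + 4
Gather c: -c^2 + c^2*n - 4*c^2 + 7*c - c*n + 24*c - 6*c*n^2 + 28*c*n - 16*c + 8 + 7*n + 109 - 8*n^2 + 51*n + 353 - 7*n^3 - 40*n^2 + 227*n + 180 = c^2*(n - 5) + c*(-6*n^2 + 27*n + 15) - 7*n^3 - 48*n^2 + 285*n + 650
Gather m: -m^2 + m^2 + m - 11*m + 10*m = 0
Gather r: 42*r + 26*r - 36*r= 32*r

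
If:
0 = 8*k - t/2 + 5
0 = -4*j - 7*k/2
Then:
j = 35/64 - 7*t/128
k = t/16 - 5/8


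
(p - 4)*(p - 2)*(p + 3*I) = p^3 - 6*p^2 + 3*I*p^2 + 8*p - 18*I*p + 24*I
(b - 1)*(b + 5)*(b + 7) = b^3 + 11*b^2 + 23*b - 35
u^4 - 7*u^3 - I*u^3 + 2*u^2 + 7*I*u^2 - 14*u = u*(u - 7)*(u - 2*I)*(u + I)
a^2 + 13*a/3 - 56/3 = (a - 8/3)*(a + 7)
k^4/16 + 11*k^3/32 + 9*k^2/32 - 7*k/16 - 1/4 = (k/4 + 1/2)*(k/4 + 1)*(k - 1)*(k + 1/2)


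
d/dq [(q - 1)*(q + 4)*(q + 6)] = 3*q^2 + 18*q + 14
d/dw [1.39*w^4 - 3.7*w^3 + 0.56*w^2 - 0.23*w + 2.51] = 5.56*w^3 - 11.1*w^2 + 1.12*w - 0.23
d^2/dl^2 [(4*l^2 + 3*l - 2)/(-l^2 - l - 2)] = 2*(l^3 + 30*l^2 + 24*l - 12)/(l^6 + 3*l^5 + 9*l^4 + 13*l^3 + 18*l^2 + 12*l + 8)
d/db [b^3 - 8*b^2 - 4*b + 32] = 3*b^2 - 16*b - 4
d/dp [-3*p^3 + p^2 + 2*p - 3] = -9*p^2 + 2*p + 2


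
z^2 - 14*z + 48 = (z - 8)*(z - 6)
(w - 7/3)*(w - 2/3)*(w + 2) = w^3 - w^2 - 40*w/9 + 28/9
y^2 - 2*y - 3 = (y - 3)*(y + 1)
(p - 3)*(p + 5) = p^2 + 2*p - 15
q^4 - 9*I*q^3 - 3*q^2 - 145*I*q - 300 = (q - 5*I)^2*(q - 3*I)*(q + 4*I)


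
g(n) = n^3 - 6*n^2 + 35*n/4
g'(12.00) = 296.75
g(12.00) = 969.00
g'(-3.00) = 71.75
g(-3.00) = -107.25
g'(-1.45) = 32.46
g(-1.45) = -28.35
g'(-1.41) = 31.63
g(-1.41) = -27.07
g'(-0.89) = 21.81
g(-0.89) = -13.25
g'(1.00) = -0.25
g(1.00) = 3.75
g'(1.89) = -3.21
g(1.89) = 1.86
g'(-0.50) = 15.50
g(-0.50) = -6.00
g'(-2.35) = 53.52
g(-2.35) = -66.68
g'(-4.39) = 119.25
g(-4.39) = -238.65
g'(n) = 3*n^2 - 12*n + 35/4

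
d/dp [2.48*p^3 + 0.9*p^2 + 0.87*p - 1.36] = 7.44*p^2 + 1.8*p + 0.87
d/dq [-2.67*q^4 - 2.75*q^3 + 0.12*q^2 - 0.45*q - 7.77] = -10.68*q^3 - 8.25*q^2 + 0.24*q - 0.45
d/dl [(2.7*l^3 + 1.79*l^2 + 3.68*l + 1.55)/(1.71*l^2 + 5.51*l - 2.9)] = (4.617*l^4 + 29.754*l^3 - 19.9199*l^2 - 15.683*l - 19.2125)/(2.9241*l^4 + 18.8442*l^3 + 20.4421*l^2 - 31.958*l + 8.41)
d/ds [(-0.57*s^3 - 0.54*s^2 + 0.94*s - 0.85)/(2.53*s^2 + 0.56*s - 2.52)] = (-1.4421*s^4 - 0.6384*s^3 + 1.6286*s^2 + 7.0226*s - 1.8928)/(6.4009*s^4 + 2.8336*s^3 - 12.4376*s^2 - 2.8224*s + 6.3504)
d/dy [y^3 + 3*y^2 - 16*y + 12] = 3*y^2 + 6*y - 16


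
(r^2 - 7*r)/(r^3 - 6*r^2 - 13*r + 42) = r/(r^2 + r - 6)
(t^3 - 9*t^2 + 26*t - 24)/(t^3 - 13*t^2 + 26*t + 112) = (t^3 - 9*t^2 + 26*t - 24)/(t^3 - 13*t^2 + 26*t + 112)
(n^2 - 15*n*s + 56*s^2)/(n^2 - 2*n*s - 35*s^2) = (n - 8*s)/(n + 5*s)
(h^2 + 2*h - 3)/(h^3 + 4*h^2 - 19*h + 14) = (h + 3)/(h^2 + 5*h - 14)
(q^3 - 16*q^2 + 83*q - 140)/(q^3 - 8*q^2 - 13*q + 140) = (q - 4)/(q + 4)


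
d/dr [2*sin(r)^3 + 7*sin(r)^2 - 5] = 2*(3*sin(r) + 7)*sin(r)*cos(r)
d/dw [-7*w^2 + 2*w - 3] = 2 - 14*w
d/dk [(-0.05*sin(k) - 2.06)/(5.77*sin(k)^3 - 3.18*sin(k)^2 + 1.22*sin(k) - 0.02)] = (0.577*sin(k)^3 + 35.4996*sin(k)^2 - 13.1016*sin(k) + 2.5142)*cos(k)/(33.2929*sin(k)^6 - 36.6972*sin(k)^5 + 24.1912*sin(k)^4 - 7.99*sin(k)^3 + 1.6156*sin(k)^2 - 0.0488*sin(k) + 0.0004)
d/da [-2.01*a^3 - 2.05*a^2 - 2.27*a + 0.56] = -6.03*a^2 - 4.1*a - 2.27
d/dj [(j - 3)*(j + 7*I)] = 2*j - 3 + 7*I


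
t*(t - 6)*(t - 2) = t^3 - 8*t^2 + 12*t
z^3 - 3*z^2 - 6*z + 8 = (z - 4)*(z - 1)*(z + 2)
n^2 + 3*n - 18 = (n - 3)*(n + 6)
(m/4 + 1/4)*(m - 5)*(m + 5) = m^3/4 + m^2/4 - 25*m/4 - 25/4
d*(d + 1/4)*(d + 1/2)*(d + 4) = d^4 + 19*d^3/4 + 25*d^2/8 + d/2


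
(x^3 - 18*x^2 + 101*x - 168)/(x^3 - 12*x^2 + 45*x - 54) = (x^2 - 15*x + 56)/(x^2 - 9*x + 18)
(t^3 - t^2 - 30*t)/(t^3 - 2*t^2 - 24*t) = (t + 5)/(t + 4)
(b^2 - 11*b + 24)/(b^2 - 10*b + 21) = (b - 8)/(b - 7)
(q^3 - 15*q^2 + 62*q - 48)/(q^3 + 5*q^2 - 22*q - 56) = (q^3 - 15*q^2 + 62*q - 48)/(q^3 + 5*q^2 - 22*q - 56)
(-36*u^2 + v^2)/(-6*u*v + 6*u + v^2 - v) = (6*u + v)/(v - 1)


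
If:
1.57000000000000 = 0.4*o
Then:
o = 3.92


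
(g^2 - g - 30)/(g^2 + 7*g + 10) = (g - 6)/(g + 2)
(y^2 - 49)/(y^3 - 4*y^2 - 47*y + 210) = (y - 7)/(y^2 - 11*y + 30)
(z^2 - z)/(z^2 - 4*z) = (z - 1)/(z - 4)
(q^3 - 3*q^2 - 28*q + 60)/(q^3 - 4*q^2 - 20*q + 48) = (q + 5)/(q + 4)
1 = 1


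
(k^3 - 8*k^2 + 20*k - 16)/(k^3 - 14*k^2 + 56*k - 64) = (k - 2)/(k - 8)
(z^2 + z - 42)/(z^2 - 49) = (z - 6)/(z - 7)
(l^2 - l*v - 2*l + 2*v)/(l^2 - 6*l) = (l^2 - l*v - 2*l + 2*v)/(l*(l - 6))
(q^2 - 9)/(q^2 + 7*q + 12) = (q - 3)/(q + 4)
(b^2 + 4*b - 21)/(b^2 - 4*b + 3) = (b + 7)/(b - 1)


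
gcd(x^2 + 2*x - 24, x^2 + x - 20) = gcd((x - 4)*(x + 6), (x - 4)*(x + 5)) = x - 4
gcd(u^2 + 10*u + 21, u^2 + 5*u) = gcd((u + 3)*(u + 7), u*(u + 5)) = 1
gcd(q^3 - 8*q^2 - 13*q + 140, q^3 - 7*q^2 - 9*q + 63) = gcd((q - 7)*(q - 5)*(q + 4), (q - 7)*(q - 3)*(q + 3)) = q - 7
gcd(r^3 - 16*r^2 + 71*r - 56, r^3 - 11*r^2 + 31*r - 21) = r^2 - 8*r + 7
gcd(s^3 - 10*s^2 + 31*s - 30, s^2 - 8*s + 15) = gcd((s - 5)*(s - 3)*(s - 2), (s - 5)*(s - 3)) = s^2 - 8*s + 15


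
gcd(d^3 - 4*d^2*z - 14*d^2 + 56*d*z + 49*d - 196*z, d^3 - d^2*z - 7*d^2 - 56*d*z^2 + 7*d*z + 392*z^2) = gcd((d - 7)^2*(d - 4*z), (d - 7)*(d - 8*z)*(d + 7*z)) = d - 7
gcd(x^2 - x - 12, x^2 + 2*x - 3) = x + 3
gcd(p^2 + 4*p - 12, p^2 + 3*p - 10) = p - 2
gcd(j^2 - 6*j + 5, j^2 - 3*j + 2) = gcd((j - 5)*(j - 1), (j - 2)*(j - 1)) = j - 1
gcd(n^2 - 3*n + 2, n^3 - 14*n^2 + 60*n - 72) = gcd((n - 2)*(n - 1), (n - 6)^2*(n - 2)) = n - 2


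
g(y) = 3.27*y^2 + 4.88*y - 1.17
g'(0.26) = 6.58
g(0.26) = 0.32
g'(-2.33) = -10.36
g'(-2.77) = -13.24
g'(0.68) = 9.33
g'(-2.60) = -12.12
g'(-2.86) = -13.82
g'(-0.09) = 4.29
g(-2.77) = 10.40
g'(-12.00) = -73.60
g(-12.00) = 411.15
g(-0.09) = -1.58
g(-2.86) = 11.62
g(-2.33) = 5.21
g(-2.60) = 8.25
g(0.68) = 3.66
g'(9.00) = 63.74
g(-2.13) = 3.27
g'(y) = 6.54*y + 4.88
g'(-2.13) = -9.05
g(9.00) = 307.62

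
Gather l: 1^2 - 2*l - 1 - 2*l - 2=-4*l - 2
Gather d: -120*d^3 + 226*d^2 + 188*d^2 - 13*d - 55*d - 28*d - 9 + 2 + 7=-120*d^3 + 414*d^2 - 96*d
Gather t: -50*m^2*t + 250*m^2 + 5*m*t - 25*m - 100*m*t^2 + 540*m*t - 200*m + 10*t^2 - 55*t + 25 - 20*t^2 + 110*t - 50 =250*m^2 - 225*m + t^2*(-100*m - 10) + t*(-50*m^2 + 545*m + 55) - 25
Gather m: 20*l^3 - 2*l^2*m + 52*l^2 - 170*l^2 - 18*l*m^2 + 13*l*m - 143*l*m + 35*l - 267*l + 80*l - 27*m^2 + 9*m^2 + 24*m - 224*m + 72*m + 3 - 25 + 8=20*l^3 - 118*l^2 - 152*l + m^2*(-18*l - 18) + m*(-2*l^2 - 130*l - 128) - 14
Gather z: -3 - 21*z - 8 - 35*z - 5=-56*z - 16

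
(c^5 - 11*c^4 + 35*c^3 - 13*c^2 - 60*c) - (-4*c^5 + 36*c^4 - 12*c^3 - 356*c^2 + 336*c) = 5*c^5 - 47*c^4 + 47*c^3 + 343*c^2 - 396*c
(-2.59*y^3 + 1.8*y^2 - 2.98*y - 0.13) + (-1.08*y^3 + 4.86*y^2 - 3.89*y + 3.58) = -3.67*y^3 + 6.66*y^2 - 6.87*y + 3.45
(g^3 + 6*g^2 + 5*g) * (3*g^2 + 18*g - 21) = 3*g^5 + 36*g^4 + 102*g^3 - 36*g^2 - 105*g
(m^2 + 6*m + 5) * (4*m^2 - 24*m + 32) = 4*m^4 - 92*m^2 + 72*m + 160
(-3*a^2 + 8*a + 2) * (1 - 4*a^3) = 12*a^5 - 32*a^4 - 8*a^3 - 3*a^2 + 8*a + 2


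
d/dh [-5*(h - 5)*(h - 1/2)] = 55/2 - 10*h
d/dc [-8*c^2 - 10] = -16*c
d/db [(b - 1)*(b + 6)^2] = (b + 6)*(3*b + 4)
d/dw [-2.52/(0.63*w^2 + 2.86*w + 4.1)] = (3.1752*w + 7.2072)/(0.63*w^2 + 2.86*w + 4.1)^2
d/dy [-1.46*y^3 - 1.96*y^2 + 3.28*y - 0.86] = -4.38*y^2 - 3.92*y + 3.28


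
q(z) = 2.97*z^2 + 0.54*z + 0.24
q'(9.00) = 54.00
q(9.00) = 245.67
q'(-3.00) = -17.28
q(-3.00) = 25.35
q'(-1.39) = -7.72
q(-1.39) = 5.23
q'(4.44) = 26.91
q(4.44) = 61.19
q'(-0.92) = -4.92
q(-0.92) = 2.26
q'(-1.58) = -8.85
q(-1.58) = 6.80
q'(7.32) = 44.02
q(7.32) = 163.33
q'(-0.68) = -3.50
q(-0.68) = 1.25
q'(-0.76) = -3.97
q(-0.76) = 1.55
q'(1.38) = 8.74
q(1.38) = 6.64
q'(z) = 5.94*z + 0.54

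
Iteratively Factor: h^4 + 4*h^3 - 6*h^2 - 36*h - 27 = (h + 3)*(h^3 + h^2 - 9*h - 9) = (h - 3)*(h + 3)*(h^2 + 4*h + 3) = (h - 3)*(h + 3)^2*(h + 1)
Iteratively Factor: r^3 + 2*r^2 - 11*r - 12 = (r + 1)*(r^2 + r - 12) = (r + 1)*(r + 4)*(r - 3)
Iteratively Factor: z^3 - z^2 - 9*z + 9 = (z - 1)*(z^2 - 9) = (z - 1)*(z + 3)*(z - 3)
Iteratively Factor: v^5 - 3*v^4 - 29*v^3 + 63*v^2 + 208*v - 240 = (v + 3)*(v^4 - 6*v^3 - 11*v^2 + 96*v - 80) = (v - 5)*(v + 3)*(v^3 - v^2 - 16*v + 16) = (v - 5)*(v + 3)*(v + 4)*(v^2 - 5*v + 4) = (v - 5)*(v - 1)*(v + 3)*(v + 4)*(v - 4)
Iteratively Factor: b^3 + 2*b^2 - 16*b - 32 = (b + 4)*(b^2 - 2*b - 8) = (b - 4)*(b + 4)*(b + 2)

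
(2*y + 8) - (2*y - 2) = 10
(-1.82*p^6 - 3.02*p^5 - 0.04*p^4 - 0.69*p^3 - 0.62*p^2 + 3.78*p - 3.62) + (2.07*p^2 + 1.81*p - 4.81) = -1.82*p^6 - 3.02*p^5 - 0.04*p^4 - 0.69*p^3 + 1.45*p^2 + 5.59*p - 8.43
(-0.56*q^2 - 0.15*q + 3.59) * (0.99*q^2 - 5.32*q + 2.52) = -0.5544*q^4 + 2.8307*q^3 + 2.9409*q^2 - 19.4768*q + 9.0468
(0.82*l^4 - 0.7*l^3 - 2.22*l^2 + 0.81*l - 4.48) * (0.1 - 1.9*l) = -1.558*l^5 + 1.412*l^4 + 4.148*l^3 - 1.761*l^2 + 8.593*l - 0.448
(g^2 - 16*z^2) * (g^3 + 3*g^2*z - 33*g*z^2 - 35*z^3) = g^5 + 3*g^4*z - 49*g^3*z^2 - 83*g^2*z^3 + 528*g*z^4 + 560*z^5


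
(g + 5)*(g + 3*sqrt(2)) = g^2 + 3*sqrt(2)*g + 5*g + 15*sqrt(2)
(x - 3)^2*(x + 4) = x^3 - 2*x^2 - 15*x + 36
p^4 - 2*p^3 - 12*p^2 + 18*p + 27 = (p - 3)^2*(p + 1)*(p + 3)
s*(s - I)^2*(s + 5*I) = s^4 + 3*I*s^3 + 9*s^2 - 5*I*s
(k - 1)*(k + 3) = k^2 + 2*k - 3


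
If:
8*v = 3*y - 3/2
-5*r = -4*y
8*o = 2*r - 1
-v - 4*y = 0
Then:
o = -163/1400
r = 6/175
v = -6/35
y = 3/70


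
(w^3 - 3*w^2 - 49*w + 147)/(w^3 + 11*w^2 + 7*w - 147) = (w - 7)/(w + 7)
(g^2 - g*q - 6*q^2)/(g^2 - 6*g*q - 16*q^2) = (-g + 3*q)/(-g + 8*q)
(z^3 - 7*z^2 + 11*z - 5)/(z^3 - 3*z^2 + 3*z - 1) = (z - 5)/(z - 1)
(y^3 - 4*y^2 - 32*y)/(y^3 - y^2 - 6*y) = (-y^2 + 4*y + 32)/(-y^2 + y + 6)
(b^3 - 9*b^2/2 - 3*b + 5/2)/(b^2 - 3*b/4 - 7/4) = 2*(2*b^2 - 11*b + 5)/(4*b - 7)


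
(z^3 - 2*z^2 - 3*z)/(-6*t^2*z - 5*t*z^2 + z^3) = (-z^2 + 2*z + 3)/(6*t^2 + 5*t*z - z^2)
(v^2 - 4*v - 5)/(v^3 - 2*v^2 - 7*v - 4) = (v - 5)/(v^2 - 3*v - 4)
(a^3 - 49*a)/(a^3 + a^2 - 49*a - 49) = a/(a + 1)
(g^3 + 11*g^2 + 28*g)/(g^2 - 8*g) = (g^2 + 11*g + 28)/(g - 8)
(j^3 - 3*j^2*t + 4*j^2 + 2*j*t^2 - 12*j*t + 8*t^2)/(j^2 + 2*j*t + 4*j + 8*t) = (j^2 - 3*j*t + 2*t^2)/(j + 2*t)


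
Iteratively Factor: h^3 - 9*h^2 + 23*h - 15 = (h - 5)*(h^2 - 4*h + 3) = (h - 5)*(h - 3)*(h - 1)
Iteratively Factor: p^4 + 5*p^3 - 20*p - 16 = (p + 4)*(p^3 + p^2 - 4*p - 4) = (p + 2)*(p + 4)*(p^2 - p - 2) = (p - 2)*(p + 2)*(p + 4)*(p + 1)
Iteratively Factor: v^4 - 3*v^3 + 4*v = (v - 2)*(v^3 - v^2 - 2*v) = v*(v - 2)*(v^2 - v - 2) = v*(v - 2)^2*(v + 1)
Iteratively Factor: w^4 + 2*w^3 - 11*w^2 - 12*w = (w)*(w^3 + 2*w^2 - 11*w - 12) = w*(w + 4)*(w^2 - 2*w - 3) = w*(w + 1)*(w + 4)*(w - 3)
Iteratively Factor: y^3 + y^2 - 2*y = (y)*(y^2 + y - 2) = y*(y + 2)*(y - 1)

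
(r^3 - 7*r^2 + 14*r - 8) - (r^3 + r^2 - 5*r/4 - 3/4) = -8*r^2 + 61*r/4 - 29/4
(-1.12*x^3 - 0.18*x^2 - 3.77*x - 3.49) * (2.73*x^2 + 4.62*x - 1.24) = -3.0576*x^5 - 5.6658*x^4 - 9.7349*x^3 - 26.7219*x^2 - 11.449*x + 4.3276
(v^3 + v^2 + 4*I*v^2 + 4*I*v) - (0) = v^3 + v^2 + 4*I*v^2 + 4*I*v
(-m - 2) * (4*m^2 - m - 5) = -4*m^3 - 7*m^2 + 7*m + 10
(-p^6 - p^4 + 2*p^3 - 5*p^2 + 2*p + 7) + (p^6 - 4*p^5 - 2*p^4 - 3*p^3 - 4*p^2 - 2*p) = -4*p^5 - 3*p^4 - p^3 - 9*p^2 + 7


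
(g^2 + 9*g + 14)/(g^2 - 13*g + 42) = (g^2 + 9*g + 14)/(g^2 - 13*g + 42)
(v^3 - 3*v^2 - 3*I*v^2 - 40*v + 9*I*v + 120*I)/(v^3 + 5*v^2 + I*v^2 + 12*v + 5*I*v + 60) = (v - 8)/(v + 4*I)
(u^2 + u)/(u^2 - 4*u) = (u + 1)/(u - 4)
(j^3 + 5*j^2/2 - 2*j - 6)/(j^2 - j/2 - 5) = (2*j^2 + j - 6)/(2*j - 5)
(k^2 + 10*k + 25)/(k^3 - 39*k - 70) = (k + 5)/(k^2 - 5*k - 14)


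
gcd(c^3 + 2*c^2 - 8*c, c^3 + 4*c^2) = c^2 + 4*c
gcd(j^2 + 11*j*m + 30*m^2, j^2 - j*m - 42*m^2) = j + 6*m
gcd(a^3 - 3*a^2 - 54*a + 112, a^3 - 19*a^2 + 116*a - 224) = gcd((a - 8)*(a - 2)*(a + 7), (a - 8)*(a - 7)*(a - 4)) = a - 8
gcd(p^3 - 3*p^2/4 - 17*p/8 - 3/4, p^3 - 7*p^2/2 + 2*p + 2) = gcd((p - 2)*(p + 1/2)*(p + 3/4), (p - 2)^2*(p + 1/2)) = p^2 - 3*p/2 - 1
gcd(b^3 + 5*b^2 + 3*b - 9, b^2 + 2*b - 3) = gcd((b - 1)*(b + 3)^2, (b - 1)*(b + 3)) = b^2 + 2*b - 3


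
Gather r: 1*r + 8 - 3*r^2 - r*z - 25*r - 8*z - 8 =-3*r^2 + r*(-z - 24) - 8*z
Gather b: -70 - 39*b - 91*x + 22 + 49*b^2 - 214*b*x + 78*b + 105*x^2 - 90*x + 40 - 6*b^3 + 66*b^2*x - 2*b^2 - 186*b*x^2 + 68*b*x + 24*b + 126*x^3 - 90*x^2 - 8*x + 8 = -6*b^3 + b^2*(66*x + 47) + b*(-186*x^2 - 146*x + 63) + 126*x^3 + 15*x^2 - 189*x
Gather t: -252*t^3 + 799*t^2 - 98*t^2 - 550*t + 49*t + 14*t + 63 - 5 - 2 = -252*t^3 + 701*t^2 - 487*t + 56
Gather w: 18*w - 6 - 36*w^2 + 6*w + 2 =-36*w^2 + 24*w - 4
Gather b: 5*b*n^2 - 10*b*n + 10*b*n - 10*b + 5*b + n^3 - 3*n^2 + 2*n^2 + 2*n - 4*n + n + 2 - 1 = b*(5*n^2 - 5) + n^3 - n^2 - n + 1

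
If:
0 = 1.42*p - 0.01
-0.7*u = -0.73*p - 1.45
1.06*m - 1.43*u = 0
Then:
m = 2.80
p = 0.01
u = 2.08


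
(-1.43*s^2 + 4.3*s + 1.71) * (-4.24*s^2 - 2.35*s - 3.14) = 6.0632*s^4 - 14.8715*s^3 - 12.8652*s^2 - 17.5205*s - 5.3694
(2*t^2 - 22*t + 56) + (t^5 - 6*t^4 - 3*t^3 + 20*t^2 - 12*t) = t^5 - 6*t^4 - 3*t^3 + 22*t^2 - 34*t + 56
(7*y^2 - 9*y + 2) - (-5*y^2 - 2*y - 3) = 12*y^2 - 7*y + 5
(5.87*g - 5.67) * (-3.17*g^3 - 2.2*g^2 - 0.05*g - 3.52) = -18.6079*g^4 + 5.0599*g^3 + 12.1805*g^2 - 20.3789*g + 19.9584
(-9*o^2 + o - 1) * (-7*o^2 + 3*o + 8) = 63*o^4 - 34*o^3 - 62*o^2 + 5*o - 8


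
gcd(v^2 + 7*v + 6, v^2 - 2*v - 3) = v + 1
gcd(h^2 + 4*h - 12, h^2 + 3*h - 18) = h + 6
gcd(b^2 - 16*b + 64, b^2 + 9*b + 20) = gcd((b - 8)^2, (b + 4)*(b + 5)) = 1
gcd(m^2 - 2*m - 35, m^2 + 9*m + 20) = m + 5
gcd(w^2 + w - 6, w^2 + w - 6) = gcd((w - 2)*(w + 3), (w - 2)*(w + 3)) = w^2 + w - 6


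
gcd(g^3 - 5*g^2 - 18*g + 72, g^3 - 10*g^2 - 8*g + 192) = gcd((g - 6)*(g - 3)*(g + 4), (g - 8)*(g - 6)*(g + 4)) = g^2 - 2*g - 24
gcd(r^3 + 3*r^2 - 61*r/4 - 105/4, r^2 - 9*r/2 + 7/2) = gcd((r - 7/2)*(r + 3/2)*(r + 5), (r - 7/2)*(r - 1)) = r - 7/2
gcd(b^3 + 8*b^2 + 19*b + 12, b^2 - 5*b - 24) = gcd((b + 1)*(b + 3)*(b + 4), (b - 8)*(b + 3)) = b + 3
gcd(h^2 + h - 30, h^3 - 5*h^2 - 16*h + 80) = h - 5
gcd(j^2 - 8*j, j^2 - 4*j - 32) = j - 8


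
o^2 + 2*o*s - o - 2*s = (o - 1)*(o + 2*s)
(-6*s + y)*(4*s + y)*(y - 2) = -24*s^2*y + 48*s^2 - 2*s*y^2 + 4*s*y + y^3 - 2*y^2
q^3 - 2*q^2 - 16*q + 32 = (q - 4)*(q - 2)*(q + 4)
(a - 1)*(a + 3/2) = a^2 + a/2 - 3/2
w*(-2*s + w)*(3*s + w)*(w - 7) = -6*s^2*w^2 + 42*s^2*w + s*w^3 - 7*s*w^2 + w^4 - 7*w^3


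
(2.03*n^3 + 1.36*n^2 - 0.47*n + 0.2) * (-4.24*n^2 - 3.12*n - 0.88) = -8.6072*n^5 - 12.1*n^4 - 4.0368*n^3 - 0.5784*n^2 - 0.2104*n - 0.176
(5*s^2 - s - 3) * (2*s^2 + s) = 10*s^4 + 3*s^3 - 7*s^2 - 3*s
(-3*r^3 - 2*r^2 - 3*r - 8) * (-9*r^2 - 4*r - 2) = 27*r^5 + 30*r^4 + 41*r^3 + 88*r^2 + 38*r + 16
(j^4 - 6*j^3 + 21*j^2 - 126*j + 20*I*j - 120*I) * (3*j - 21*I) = 3*j^5 - 18*j^4 - 21*I*j^4 + 63*j^3 + 126*I*j^3 - 378*j^2 - 381*I*j^2 + 420*j + 2286*I*j - 2520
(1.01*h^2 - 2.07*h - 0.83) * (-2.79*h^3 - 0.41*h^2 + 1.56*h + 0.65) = -2.8179*h^5 + 5.3612*h^4 + 4.74*h^3 - 2.2324*h^2 - 2.6403*h - 0.5395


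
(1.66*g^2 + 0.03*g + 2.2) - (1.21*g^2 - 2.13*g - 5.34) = 0.45*g^2 + 2.16*g + 7.54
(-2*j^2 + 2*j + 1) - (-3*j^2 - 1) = j^2 + 2*j + 2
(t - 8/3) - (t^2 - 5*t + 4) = -t^2 + 6*t - 20/3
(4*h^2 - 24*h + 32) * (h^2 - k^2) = 4*h^4 - 24*h^3 - 4*h^2*k^2 + 32*h^2 + 24*h*k^2 - 32*k^2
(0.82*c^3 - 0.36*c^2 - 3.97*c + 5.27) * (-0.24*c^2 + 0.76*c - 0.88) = -0.1968*c^5 + 0.7096*c^4 - 0.0423999999999999*c^3 - 3.9652*c^2 + 7.4988*c - 4.6376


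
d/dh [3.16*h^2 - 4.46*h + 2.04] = 6.32*h - 4.46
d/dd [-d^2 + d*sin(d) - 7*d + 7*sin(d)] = d*cos(d) - 2*d + sin(d) + 7*cos(d) - 7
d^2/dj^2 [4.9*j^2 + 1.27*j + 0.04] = 9.80000000000000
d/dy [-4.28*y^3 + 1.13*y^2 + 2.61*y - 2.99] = -12.84*y^2 + 2.26*y + 2.61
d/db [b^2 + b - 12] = 2*b + 1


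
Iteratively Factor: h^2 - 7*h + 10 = (h - 2)*(h - 5)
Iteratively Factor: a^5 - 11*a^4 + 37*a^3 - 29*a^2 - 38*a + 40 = (a - 1)*(a^4 - 10*a^3 + 27*a^2 - 2*a - 40) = (a - 2)*(a - 1)*(a^3 - 8*a^2 + 11*a + 20) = (a - 2)*(a - 1)*(a + 1)*(a^2 - 9*a + 20) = (a - 5)*(a - 2)*(a - 1)*(a + 1)*(a - 4)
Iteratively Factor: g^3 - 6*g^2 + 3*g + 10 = (g - 5)*(g^2 - g - 2) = (g - 5)*(g - 2)*(g + 1)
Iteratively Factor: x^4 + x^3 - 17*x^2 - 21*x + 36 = (x - 1)*(x^3 + 2*x^2 - 15*x - 36) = (x - 4)*(x - 1)*(x^2 + 6*x + 9) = (x - 4)*(x - 1)*(x + 3)*(x + 3)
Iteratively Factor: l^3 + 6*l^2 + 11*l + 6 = (l + 3)*(l^2 + 3*l + 2) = (l + 1)*(l + 3)*(l + 2)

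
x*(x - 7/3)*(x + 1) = x^3 - 4*x^2/3 - 7*x/3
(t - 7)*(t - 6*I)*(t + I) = t^3 - 7*t^2 - 5*I*t^2 + 6*t + 35*I*t - 42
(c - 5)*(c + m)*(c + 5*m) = c^3 + 6*c^2*m - 5*c^2 + 5*c*m^2 - 30*c*m - 25*m^2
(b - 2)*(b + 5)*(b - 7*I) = b^3 + 3*b^2 - 7*I*b^2 - 10*b - 21*I*b + 70*I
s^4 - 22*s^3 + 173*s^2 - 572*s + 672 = (s - 8)*(s - 7)*(s - 4)*(s - 3)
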